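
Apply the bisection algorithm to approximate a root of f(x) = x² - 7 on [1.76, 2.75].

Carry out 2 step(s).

f(x) = x² - 7
Initial interval: [1.76, 2.75]

Iteration 1:
  c_1 = (1.760000 + 2.750000)/2 = 2.255000
  f(c_1) = f(2.255000) = -1.914975
  f(a) × f(c) ≥ 0, new interval: [2.255000, 2.750000]
Iteration 2:
  c_2 = (2.255000 + 2.750000)/2 = 2.502500
  f(c_2) = f(2.502500) = -0.737494
  f(a) × f(c) ≥ 0, new interval: [2.502500, 2.750000]

After 2 iteration(s), the approximation is c_2 = 2.502500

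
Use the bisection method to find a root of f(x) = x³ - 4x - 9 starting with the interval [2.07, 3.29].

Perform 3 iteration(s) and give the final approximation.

f(x) = x³ - 4x - 9
Initial interval: [2.07, 3.29]

Iteration 1:
  c_1 = (2.070000 + 3.290000)/2 = 2.680000
  f(c_1) = f(2.680000) = -0.471168
  f(a) × f(c) ≥ 0, new interval: [2.680000, 3.290000]
Iteration 2:
  c_2 = (2.680000 + 3.290000)/2 = 2.985000
  f(c_2) = f(2.985000) = 5.657022
  f(a) × f(c) < 0, new interval: [2.680000, 2.985000]
Iteration 3:
  c_3 = (2.680000 + 2.985000)/2 = 2.832500
  f(c_3) = f(2.832500) = 2.395307
  f(a) × f(c) < 0, new interval: [2.680000, 2.832500]

After 3 iteration(s), the approximation is c_3 = 2.832500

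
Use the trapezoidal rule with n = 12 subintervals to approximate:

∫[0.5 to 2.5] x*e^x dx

f(x) = x*e^x
a = 0.5, b = 2.5, n = 12
h = (b - a)/n = 0.166667

Trapezoidal rule: (h/2)[f(x₀) + 2f(x₁) + 2f(x₂) + ... + f(xₙ)]

x_0 = 0.5000, f(x_0) = 0.824361, coefficient = 1
x_1 = 0.6667, f(x_1) = 1.298489, coefficient = 2
x_2 = 0.8333, f(x_2) = 1.917480, coefficient = 2
x_3 = 1.0000, f(x_3) = 2.718282, coefficient = 2
x_4 = 1.1667, f(x_4) = 3.746482, coefficient = 2
x_5 = 1.3333, f(x_5) = 5.058224, coefficient = 2
x_6 = 1.5000, f(x_6) = 6.722534, coefficient = 2
x_7 = 1.6667, f(x_7) = 8.824150, coefficient = 2
x_8 = 1.8333, f(x_8) = 11.466952, coefficient = 2
x_9 = 2.0000, f(x_9) = 14.778112, coefficient = 2
x_10 = 2.1667, f(x_10) = 18.913133, coefficient = 2
x_11 = 2.3333, f(x_11) = 24.061937, coefficient = 2
x_12 = 2.5000, f(x_12) = 30.456235, coefficient = 1

I ≈ (0.166667/2) × 230.292145 = 19.191012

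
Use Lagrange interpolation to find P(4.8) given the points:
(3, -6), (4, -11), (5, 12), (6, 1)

Lagrange interpolation formula:
P(x) = Σ yᵢ × Lᵢ(x)
where Lᵢ(x) = Π_{j≠i} (x - xⱼ)/(xᵢ - xⱼ)

L_0(4.8) = (4.8 - 4)/(3 - 4) × (4.8 - 5)/(3 - 5) × (4.8 - 6)/(3 - 6) = -0.032000
L_1(4.8) = (4.8 - 3)/(4 - 3) × (4.8 - 5)/(4 - 5) × (4.8 - 6)/(4 - 6) = 0.216000
L_2(4.8) = (4.8 - 3)/(5 - 3) × (4.8 - 4)/(5 - 4) × (4.8 - 6)/(5 - 6) = 0.864000
L_3(4.8) = (4.8 - 3)/(6 - 3) × (4.8 - 4)/(6 - 4) × (4.8 - 5)/(6 - 5) = -0.048000

P(4.8) = (-6)×L_0(4.8) + (-11)×L_1(4.8) + 12×L_2(4.8) + 1×L_3(4.8)
P(4.8) = 8.136000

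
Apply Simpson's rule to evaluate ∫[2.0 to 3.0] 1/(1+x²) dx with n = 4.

f(x) = 1/(1+x²)
a = 2.0, b = 3.0, n = 4
h = (b - a)/n = 0.250000

Simpson's rule: (h/3)[f(x₀) + 4f(x₁) + 2f(x₂) + ... + f(xₙ)]

x_0 = 2.0000, f(x_0) = 0.200000, coefficient = 1
x_1 = 2.2500, f(x_1) = 0.164948, coefficient = 4
x_2 = 2.5000, f(x_2) = 0.137931, coefficient = 2
x_3 = 2.7500, f(x_3) = 0.116788, coefficient = 4
x_4 = 3.0000, f(x_4) = 0.100000, coefficient = 1

I ≈ (0.250000/3) × 1.702809 = 0.141901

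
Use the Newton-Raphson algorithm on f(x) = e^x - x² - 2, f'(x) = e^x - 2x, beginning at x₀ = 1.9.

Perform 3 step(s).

f(x) = e^x - x² - 2
f'(x) = e^x - 2x
x₀ = 1.9

Newton-Raphson formula: x_{n+1} = x_n - f(x_n)/f'(x_n)

Iteration 1:
  f(1.900000) = 1.075894
  f'(1.900000) = 2.885894
  x_1 = 1.900000 - 1.075894/2.885894 = 1.527189
Iteration 2:
  f(1.527189) = 0.272906
  f'(1.527189) = 1.550834
  x_2 = 1.527189 - 0.272906/1.550834 = 1.351215
Iteration 3:
  f(1.351215) = 0.036333
  f'(1.351215) = 1.159684
  x_3 = 1.351215 - 0.036333/1.159684 = 1.319885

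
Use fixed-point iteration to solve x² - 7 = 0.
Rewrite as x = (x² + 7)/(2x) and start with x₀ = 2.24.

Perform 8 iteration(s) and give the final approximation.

Equation: x² - 7 = 0
Fixed-point form: x = (x² + 7)/(2x)
x₀ = 2.24

x_1 = g(2.240000) = 2.682500
x_2 = g(2.682500) = 2.646003
x_3 = g(2.646003) = 2.645751
x_4 = g(2.645751) = 2.645751
x_5 = g(2.645751) = 2.645751
x_6 = g(2.645751) = 2.645751
x_7 = g(2.645751) = 2.645751
x_8 = g(2.645751) = 2.645751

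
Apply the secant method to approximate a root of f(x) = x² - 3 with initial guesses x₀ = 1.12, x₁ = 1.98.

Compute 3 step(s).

f(x) = x² - 3
x₀ = 1.12, x₁ = 1.98

Secant formula: x_{n+1} = x_n - f(x_n)(x_n - x_{n-1})/(f(x_n) - f(x_{n-1}))

Iteration 1:
  f(1.120000) = -1.745600
  f(1.980000) = 0.920400
  x_2 = 1.980000 - 0.920400×(1.980000 - 1.120000)/(0.920400 - (-1.745600))
       = 1.683097
Iteration 2:
  f(1.980000) = 0.920400
  f(1.683097) = -0.167185
  x_3 = 1.683097 - (-0.167185)×(1.683097 - 1.980000)/(-0.167185 - 0.920400)
       = 1.728737
Iteration 3:
  f(1.683097) = -0.167185
  f(1.728737) = -0.011468
  x_4 = 1.728737 - (-0.011468)×(1.728737 - 1.683097)/(-0.011468 - (-0.167185))
       = 1.732098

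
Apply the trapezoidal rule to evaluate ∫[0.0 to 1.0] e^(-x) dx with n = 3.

f(x) = e^(-x)
a = 0.0, b = 1.0, n = 3
h = (b - a)/n = 0.333333

Trapezoidal rule: (h/2)[f(x₀) + 2f(x₁) + 2f(x₂) + ... + f(xₙ)]

x_0 = 0.0000, f(x_0) = 1.000000, coefficient = 1
x_1 = 0.3333, f(x_1) = 0.716531, coefficient = 2
x_2 = 0.6667, f(x_2) = 0.513417, coefficient = 2
x_3 = 1.0000, f(x_3) = 0.367879, coefficient = 1

I ≈ (0.333333/2) × 3.827776 = 0.637963
Exact value: 0.632121
Error: 0.005842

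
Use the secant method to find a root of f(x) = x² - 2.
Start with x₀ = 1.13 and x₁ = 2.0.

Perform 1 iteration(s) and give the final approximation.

f(x) = x² - 2
x₀ = 1.13, x₁ = 2.0

Secant formula: x_{n+1} = x_n - f(x_n)(x_n - x_{n-1})/(f(x_n) - f(x_{n-1}))

Iteration 1:
  f(1.130000) = -0.723100
  f(2.000000) = 2.000000
  x_2 = 2.000000 - 2.000000×(2.000000 - 1.130000)/(2.000000 - (-0.723100))
       = 1.361022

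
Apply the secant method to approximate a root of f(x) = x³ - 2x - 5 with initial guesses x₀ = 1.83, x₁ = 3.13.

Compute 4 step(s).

f(x) = x³ - 2x - 5
x₀ = 1.83, x₁ = 3.13

Secant formula: x_{n+1} = x_n - f(x_n)(x_n - x_{n-1})/(f(x_n) - f(x_{n-1}))

Iteration 1:
  f(1.830000) = -2.531513
  f(3.130000) = 19.404297
  x_2 = 3.130000 - 19.404297×(3.130000 - 1.830000)/(19.404297 - (-2.531513))
       = 1.980027
Iteration 2:
  f(3.130000) = 19.404297
  f(1.980027) = -1.197343
  x_3 = 1.980027 - (-1.197343)×(1.980027 - 3.130000)/(-1.197343 - 19.404297)
       = 2.046862
Iteration 3:
  f(1.980027) = -1.197343
  f(2.046862) = -0.518099
  x_4 = 2.046862 - (-0.518099)×(2.046862 - 1.980027)/(-0.518099 - (-1.197343))
       = 2.097841
Iteration 4:
  f(2.046862) = -0.518099
  f(2.097841) = 0.036785
  x_5 = 2.097841 - 0.036785×(2.097841 - 2.046862)/(0.036785 - (-0.518099))
       = 2.094462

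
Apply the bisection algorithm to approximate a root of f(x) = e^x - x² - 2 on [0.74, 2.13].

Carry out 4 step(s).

f(x) = e^x - x² - 2
Initial interval: [0.74, 2.13]

Iteration 1:
  c_1 = (0.740000 + 2.130000)/2 = 1.435000
  f(c_1) = f(1.435000) = 0.140420
  f(a) × f(c) < 0, new interval: [0.740000, 1.435000]
Iteration 2:
  c_2 = (0.740000 + 1.435000)/2 = 1.087500
  f(c_2) = f(1.087500) = -0.215809
  f(a) × f(c) ≥ 0, new interval: [1.087500, 1.435000]
Iteration 3:
  c_3 = (1.087500 + 1.435000)/2 = 1.261250
  f(c_3) = f(1.261250) = -0.060921
  f(a) × f(c) ≥ 0, new interval: [1.261250, 1.435000]
Iteration 4:
  c_4 = (1.261250 + 1.435000)/2 = 1.348125
  f(c_4) = f(1.348125) = 0.032759
  f(a) × f(c) < 0, new interval: [1.261250, 1.348125]

After 4 iteration(s), the approximation is c_4 = 1.348125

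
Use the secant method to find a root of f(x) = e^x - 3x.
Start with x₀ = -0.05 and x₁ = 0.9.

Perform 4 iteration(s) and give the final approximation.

f(x) = e^x - 3x
x₀ = -0.05, x₁ = 0.9

Secant formula: x_{n+1} = x_n - f(x_n)(x_n - x_{n-1})/(f(x_n) - f(x_{n-1}))

Iteration 1:
  f(-0.050000) = 1.101229
  f(0.900000) = -0.240397
  x_2 = 0.900000 - (-0.240397)×(0.900000 - (-0.050000))/(-0.240397 - 1.101229)
       = 0.729776
Iteration 2:
  f(0.900000) = -0.240397
  f(0.729776) = -0.114712
  x_3 = 0.729776 - (-0.114712)×(0.729776 - 0.900000)/(-0.114712 - (-0.240397))
       = 0.574413
Iteration 3:
  f(0.729776) = -0.114712
  f(0.574413) = 0.052849
  x_4 = 0.574413 - 0.052849×(0.574413 - 0.729776)/(0.052849 - (-0.114712))
       = 0.623414
Iteration 4:
  f(0.574413) = 0.052849
  f(0.623414) = -0.004957
  x_5 = 0.623414 - (-0.004957)×(0.623414 - 0.574413)/(-0.004957 - 0.052849)
       = 0.619212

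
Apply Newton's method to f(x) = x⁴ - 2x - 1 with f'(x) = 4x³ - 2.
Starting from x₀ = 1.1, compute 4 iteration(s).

f(x) = x⁴ - 2x - 1
f'(x) = 4x³ - 2
x₀ = 1.1

Newton-Raphson formula: x_{n+1} = x_n - f(x_n)/f'(x_n)

Iteration 1:
  f(1.100000) = -1.735900
  f'(1.100000) = 3.324000
  x_1 = 1.100000 - (-1.735900)/3.324000 = 1.622232
Iteration 2:
  f(1.622232) = 2.681051
  f'(1.622232) = 15.076509
  x_2 = 1.622232 - 2.681051/15.076509 = 1.444403
Iteration 3:
  f(1.444403) = 0.463837
  f'(1.444403) = 10.053820
  x_3 = 1.444403 - 0.463837/10.053820 = 1.398267
Iteration 4:
  f(1.398267) = 0.026081
  f'(1.398267) = 8.935293
  x_4 = 1.398267 - 0.026081/8.935293 = 1.395348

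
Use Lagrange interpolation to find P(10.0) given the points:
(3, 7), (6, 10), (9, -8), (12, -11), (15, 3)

Lagrange interpolation formula:
P(x) = Σ yᵢ × Lᵢ(x)
where Lᵢ(x) = Π_{j≠i} (x - xⱼ)/(xᵢ - xⱼ)

L_0(10.0) = (10.0 - 6)/(3 - 6) × (10.0 - 9)/(3 - 9) × (10.0 - 12)/(3 - 12) × (10.0 - 15)/(3 - 15) = 0.020576
L_1(10.0) = (10.0 - 3)/(6 - 3) × (10.0 - 9)/(6 - 9) × (10.0 - 12)/(6 - 12) × (10.0 - 15)/(6 - 15) = -0.144033
L_2(10.0) = (10.0 - 3)/(9 - 3) × (10.0 - 6)/(9 - 6) × (10.0 - 12)/(9 - 12) × (10.0 - 15)/(9 - 15) = 0.864198
L_3(10.0) = (10.0 - 3)/(12 - 3) × (10.0 - 6)/(12 - 6) × (10.0 - 9)/(12 - 9) × (10.0 - 15)/(12 - 15) = 0.288066
L_4(10.0) = (10.0 - 3)/(15 - 3) × (10.0 - 6)/(15 - 6) × (10.0 - 9)/(15 - 9) × (10.0 - 12)/(15 - 12) = -0.028807

P(10.0) = 7×L_0(10.0) + 10×L_1(10.0) + (-8)×L_2(10.0) + (-11)×L_3(10.0) + 3×L_4(10.0)
P(10.0) = -11.465021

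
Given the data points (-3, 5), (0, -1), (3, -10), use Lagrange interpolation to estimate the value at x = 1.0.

Lagrange interpolation formula:
P(x) = Σ yᵢ × Lᵢ(x)
where Lᵢ(x) = Π_{j≠i} (x - xⱼ)/(xᵢ - xⱼ)

L_0(1.0) = (1.0 - 0)/(-3 - 0) × (1.0 - 3)/(-3 - 3) = -0.111111
L_1(1.0) = (1.0 - (-3))/(0 - (-3)) × (1.0 - 3)/(0 - 3) = 0.888889
L_2(1.0) = (1.0 - (-3))/(3 - (-3)) × (1.0 - 0)/(3 - 0) = 0.222222

P(1.0) = 5×L_0(1.0) + (-1)×L_1(1.0) + (-10)×L_2(1.0)
P(1.0) = -3.666667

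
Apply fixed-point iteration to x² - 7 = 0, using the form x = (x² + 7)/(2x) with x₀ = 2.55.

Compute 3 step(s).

Equation: x² - 7 = 0
Fixed-point form: x = (x² + 7)/(2x)
x₀ = 2.55

x_1 = g(2.550000) = 2.647549
x_2 = g(2.647549) = 2.645752
x_3 = g(2.645752) = 2.645751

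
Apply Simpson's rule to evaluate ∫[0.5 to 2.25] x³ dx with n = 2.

f(x) = x³
a = 0.5, b = 2.25, n = 2
h = (b - a)/n = 0.875000

Simpson's rule: (h/3)[f(x₀) + 4f(x₁) + 2f(x₂) + ... + f(xₙ)]

x_0 = 0.5000, f(x_0) = 0.125000, coefficient = 1
x_1 = 1.3750, f(x_1) = 2.599609, coefficient = 4
x_2 = 2.2500, f(x_2) = 11.390625, coefficient = 1

I ≈ (0.875000/3) × 21.914062 = 6.391602
Exact value: 6.391602
Error: 0.000000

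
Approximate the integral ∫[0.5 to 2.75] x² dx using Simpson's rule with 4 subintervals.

f(x) = x²
a = 0.5, b = 2.75, n = 4
h = (b - a)/n = 0.562500

Simpson's rule: (h/3)[f(x₀) + 4f(x₁) + 2f(x₂) + ... + f(xₙ)]

x_0 = 0.5000, f(x_0) = 0.250000, coefficient = 1
x_1 = 1.0625, f(x_1) = 1.128906, coefficient = 4
x_2 = 1.6250, f(x_2) = 2.640625, coefficient = 2
x_3 = 2.1875, f(x_3) = 4.785156, coefficient = 4
x_4 = 2.7500, f(x_4) = 7.562500, coefficient = 1

I ≈ (0.562500/3) × 36.750000 = 6.890625
Exact value: 6.890625
Error: 0.000000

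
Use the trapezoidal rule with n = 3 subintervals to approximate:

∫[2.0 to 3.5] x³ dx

f(x) = x³
a = 2.0, b = 3.5, n = 3
h = (b - a)/n = 0.500000

Trapezoidal rule: (h/2)[f(x₀) + 2f(x₁) + 2f(x₂) + ... + f(xₙ)]

x_0 = 2.0000, f(x_0) = 8.000000, coefficient = 1
x_1 = 2.5000, f(x_1) = 15.625000, coefficient = 2
x_2 = 3.0000, f(x_2) = 27.000000, coefficient = 2
x_3 = 3.5000, f(x_3) = 42.875000, coefficient = 1

I ≈ (0.500000/2) × 136.125000 = 34.031250
Exact value: 33.515625
Error: 0.515625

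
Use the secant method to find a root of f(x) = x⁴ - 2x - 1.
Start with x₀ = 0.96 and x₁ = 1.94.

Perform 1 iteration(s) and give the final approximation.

f(x) = x⁴ - 2x - 1
x₀ = 0.96, x₁ = 1.94

Secant formula: x_{n+1} = x_n - f(x_n)(x_n - x_{n-1})/(f(x_n) - f(x_{n-1}))

Iteration 1:
  f(0.960000) = -2.070653
  f(1.940000) = 9.284685
  x_2 = 1.940000 - 9.284685×(1.940000 - 0.960000)/(9.284685 - (-2.070653))
       = 1.138704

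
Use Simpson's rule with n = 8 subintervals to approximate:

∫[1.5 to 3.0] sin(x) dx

f(x) = sin(x)
a = 1.5, b = 3.0, n = 8
h = (b - a)/n = 0.187500

Simpson's rule: (h/3)[f(x₀) + 4f(x₁) + 2f(x₂) + ... + f(xₙ)]

x_0 = 1.5000, f(x_0) = 0.997495, coefficient = 1
x_1 = 1.6875, f(x_1) = 0.993198, coefficient = 4
x_2 = 1.8750, f(x_2) = 0.954086, coefficient = 2
x_3 = 2.0625, f(x_3) = 0.881530, coefficient = 4
x_4 = 2.2500, f(x_4) = 0.778073, coefficient = 2
x_5 = 2.4375, f(x_5) = 0.647343, coefficient = 4
x_6 = 2.6250, f(x_6) = 0.493920, coefficient = 2
x_7 = 2.8125, f(x_7) = 0.323185, coefficient = 4
x_8 = 3.0000, f(x_8) = 0.141120, coefficient = 1

I ≈ (0.187500/3) × 16.971792 = 1.060737
Exact value: 1.060730
Error: 0.000007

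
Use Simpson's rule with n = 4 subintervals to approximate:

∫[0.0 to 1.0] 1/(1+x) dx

f(x) = 1/(1+x)
a = 0.0, b = 1.0, n = 4
h = (b - a)/n = 0.250000

Simpson's rule: (h/3)[f(x₀) + 4f(x₁) + 2f(x₂) + ... + f(xₙ)]

x_0 = 0.0000, f(x_0) = 1.000000, coefficient = 1
x_1 = 0.2500, f(x_1) = 0.800000, coefficient = 4
x_2 = 0.5000, f(x_2) = 0.666667, coefficient = 2
x_3 = 0.7500, f(x_3) = 0.571429, coefficient = 4
x_4 = 1.0000, f(x_4) = 0.500000, coefficient = 1

I ≈ (0.250000/3) × 8.319048 = 0.693254
Exact value: 0.693147
Error: 0.000107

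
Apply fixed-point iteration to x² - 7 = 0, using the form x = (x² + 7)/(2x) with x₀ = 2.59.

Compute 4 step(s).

Equation: x² - 7 = 0
Fixed-point form: x = (x² + 7)/(2x)
x₀ = 2.59

x_1 = g(2.590000) = 2.646351
x_2 = g(2.646351) = 2.645751
x_3 = g(2.645751) = 2.645751
x_4 = g(2.645751) = 2.645751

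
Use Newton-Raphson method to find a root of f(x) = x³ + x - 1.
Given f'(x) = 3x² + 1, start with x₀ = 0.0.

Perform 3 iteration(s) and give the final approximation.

f(x) = x³ + x - 1
f'(x) = 3x² + 1
x₀ = 0.0

Newton-Raphson formula: x_{n+1} = x_n - f(x_n)/f'(x_n)

Iteration 1:
  f(0.000000) = -1.000000
  f'(0.000000) = 1.000000
  x_1 = 0.000000 - (-1.000000)/1.000000 = 1.000000
Iteration 2:
  f(1.000000) = 1.000000
  f'(1.000000) = 4.000000
  x_2 = 1.000000 - 1.000000/4.000000 = 0.750000
Iteration 3:
  f(0.750000) = 0.171875
  f'(0.750000) = 2.687500
  x_3 = 0.750000 - 0.171875/2.687500 = 0.686047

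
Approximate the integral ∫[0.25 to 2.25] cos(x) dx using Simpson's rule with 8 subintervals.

f(x) = cos(x)
a = 0.25, b = 2.25, n = 8
h = (b - a)/n = 0.250000

Simpson's rule: (h/3)[f(x₀) + 4f(x₁) + 2f(x₂) + ... + f(xₙ)]

x_0 = 0.2500, f(x_0) = 0.968912, coefficient = 1
x_1 = 0.5000, f(x_1) = 0.877583, coefficient = 4
x_2 = 0.7500, f(x_2) = 0.731689, coefficient = 2
x_3 = 1.0000, f(x_3) = 0.540302, coefficient = 4
x_4 = 1.2500, f(x_4) = 0.315322, coefficient = 2
x_5 = 1.5000, f(x_5) = 0.070737, coefficient = 4
x_6 = 1.7500, f(x_6) = -0.178246, coefficient = 2
x_7 = 2.0000, f(x_7) = -0.416147, coefficient = 4
x_8 = 2.2500, f(x_8) = -0.628174, coefficient = 1

I ≈ (0.250000/3) × 6.368170 = 0.530681
Exact value: 0.530669
Error: 0.000012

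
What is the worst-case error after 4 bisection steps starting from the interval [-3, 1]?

Bisection error bound: |error| ≤ (b-a)/2^n
|error| ≤ (1 - (-3))/2^4 = 4/2^4
|error| ≤ 0.2500000000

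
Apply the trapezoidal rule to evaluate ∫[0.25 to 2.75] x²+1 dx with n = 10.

f(x) = x²+1
a = 0.25, b = 2.75, n = 10
h = (b - a)/n = 0.250000

Trapezoidal rule: (h/2)[f(x₀) + 2f(x₁) + 2f(x₂) + ... + f(xₙ)]

x_0 = 0.2500, f(x_0) = 1.062500, coefficient = 1
x_1 = 0.5000, f(x_1) = 1.250000, coefficient = 2
x_2 = 0.7500, f(x_2) = 1.562500, coefficient = 2
x_3 = 1.0000, f(x_3) = 2.000000, coefficient = 2
x_4 = 1.2500, f(x_4) = 2.562500, coefficient = 2
x_5 = 1.5000, f(x_5) = 3.250000, coefficient = 2
x_6 = 1.7500, f(x_6) = 4.062500, coefficient = 2
x_7 = 2.0000, f(x_7) = 5.000000, coefficient = 2
x_8 = 2.2500, f(x_8) = 6.062500, coefficient = 2
x_9 = 2.5000, f(x_9) = 7.250000, coefficient = 2
x_10 = 2.7500, f(x_10) = 8.562500, coefficient = 1

I ≈ (0.250000/2) × 75.625000 = 9.453125
Exact value: 9.427083
Error: 0.026042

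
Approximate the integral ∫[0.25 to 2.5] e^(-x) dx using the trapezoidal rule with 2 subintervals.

f(x) = e^(-x)
a = 0.25, b = 2.5, n = 2
h = (b - a)/n = 1.125000

Trapezoidal rule: (h/2)[f(x₀) + 2f(x₁) + 2f(x₂) + ... + f(xₙ)]

x_0 = 0.2500, f(x_0) = 0.778801, coefficient = 1
x_1 = 1.3750, f(x_1) = 0.252840, coefficient = 2
x_2 = 2.5000, f(x_2) = 0.082085, coefficient = 1

I ≈ (1.125000/2) × 1.366565 = 0.768693
Exact value: 0.696716
Error: 0.071977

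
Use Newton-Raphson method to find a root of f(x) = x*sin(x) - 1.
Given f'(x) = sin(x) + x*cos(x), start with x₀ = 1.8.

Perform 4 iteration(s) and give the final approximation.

f(x) = x*sin(x) - 1
f'(x) = sin(x) + x*cos(x)
x₀ = 1.8

Newton-Raphson formula: x_{n+1} = x_n - f(x_n)/f'(x_n)

Iteration 1:
  f(1.800000) = 0.752926
  f'(1.800000) = 0.564884
  x_1 = 1.800000 - 0.752926/0.564884 = 0.467114
Iteration 2:
  f(0.467114) = -0.789653
  f'(0.467114) = 0.867384
  x_2 = 0.467114 - (-0.789653)/0.867384 = 1.377499
Iteration 3:
  f(1.377499) = 0.351844
  f'(1.377499) = 1.245988
  x_3 = 1.377499 - 0.351844/1.245988 = 1.095117
Iteration 4:
  f(1.095117) = -0.026461
  f'(1.095117) = 1.390482
  x_4 = 1.095117 - (-0.026461)/1.390482 = 1.114147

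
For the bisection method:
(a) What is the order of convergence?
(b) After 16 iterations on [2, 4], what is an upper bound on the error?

(a) Bisection has linear (order 1) convergence; the error is halved each step.

(b) Error bound = (b-a)/2^n = (4 - 2)/2^{16}
    = 2/2^{16}

(a) 1 (linear); (b) error ≤ 3.05e-05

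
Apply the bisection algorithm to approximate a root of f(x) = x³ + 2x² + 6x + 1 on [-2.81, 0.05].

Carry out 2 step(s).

f(x) = x³ + 2x² + 6x + 1
Initial interval: [-2.81, 0.05]

Iteration 1:
  c_1 = (-2.810000 + 0.050000)/2 = -1.380000
  f(c_1) = f(-1.380000) = -6.099272
  f(a) × f(c) ≥ 0, new interval: [-1.380000, 0.050000]
Iteration 2:
  c_2 = (-1.380000 + 0.050000)/2 = -0.665000
  f(c_2) = f(-0.665000) = -2.399630
  f(a) × f(c) ≥ 0, new interval: [-0.665000, 0.050000]

After 2 iteration(s), the approximation is c_2 = -0.665000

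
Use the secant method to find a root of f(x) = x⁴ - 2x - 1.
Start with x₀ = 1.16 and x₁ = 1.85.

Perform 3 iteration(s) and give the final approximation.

f(x) = x⁴ - 2x - 1
x₀ = 1.16, x₁ = 1.85

Secant formula: x_{n+1} = x_n - f(x_n)(x_n - x_{n-1})/(f(x_n) - f(x_{n-1}))

Iteration 1:
  f(1.160000) = -1.509361
  f(1.850000) = 7.013506
  x_2 = 1.850000 - 7.013506×(1.850000 - 1.160000)/(7.013506 - (-1.509361))
       = 1.282196
Iteration 2:
  f(1.850000) = 7.013506
  f(1.282196) = -0.861570
  x_3 = 1.282196 - (-0.861570)×(1.282196 - 1.850000)/(-0.861570 - 7.013506)
       = 1.344316
Iteration 3:
  f(1.282196) = -0.861570
  f(1.344316) = -0.422711
  x_4 = 1.344316 - (-0.422711)×(1.344316 - 1.282196)/(-0.422711 - (-0.861570))
       = 1.404151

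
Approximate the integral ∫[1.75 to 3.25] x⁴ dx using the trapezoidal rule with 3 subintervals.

f(x) = x⁴
a = 1.75, b = 3.25, n = 3
h = (b - a)/n = 0.500000

Trapezoidal rule: (h/2)[f(x₀) + 2f(x₁) + 2f(x₂) + ... + f(xₙ)]

x_0 = 1.7500, f(x_0) = 9.378906, coefficient = 1
x_1 = 2.2500, f(x_1) = 25.628906, coefficient = 2
x_2 = 2.7500, f(x_2) = 57.191406, coefficient = 2
x_3 = 3.2500, f(x_3) = 111.566406, coefficient = 1

I ≈ (0.500000/2) × 286.585938 = 71.646484
Exact value: 69.235547
Error: 2.410937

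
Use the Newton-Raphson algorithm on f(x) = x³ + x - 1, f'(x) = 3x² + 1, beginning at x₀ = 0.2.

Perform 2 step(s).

f(x) = x³ + x - 1
f'(x) = 3x² + 1
x₀ = 0.2

Newton-Raphson formula: x_{n+1} = x_n - f(x_n)/f'(x_n)

Iteration 1:
  f(0.200000) = -0.792000
  f'(0.200000) = 1.120000
  x_1 = 0.200000 - (-0.792000)/1.120000 = 0.907143
Iteration 2:
  f(0.907143) = 0.653638
  f'(0.907143) = 3.468724
  x_2 = 0.907143 - 0.653638/3.468724 = 0.718705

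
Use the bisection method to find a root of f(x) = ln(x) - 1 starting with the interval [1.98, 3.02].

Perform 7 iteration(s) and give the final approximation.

f(x) = ln(x) - 1
Initial interval: [1.98, 3.02]

Iteration 1:
  c_1 = (1.980000 + 3.020000)/2 = 2.500000
  f(c_1) = f(2.500000) = -0.083709
  f(a) × f(c) ≥ 0, new interval: [2.500000, 3.020000]
Iteration 2:
  c_2 = (2.500000 + 3.020000)/2 = 2.760000
  f(c_2) = f(2.760000) = 0.015231
  f(a) × f(c) < 0, new interval: [2.500000, 2.760000]
Iteration 3:
  c_3 = (2.500000 + 2.760000)/2 = 2.630000
  f(c_3) = f(2.630000) = -0.033016
  f(a) × f(c) ≥ 0, new interval: [2.630000, 2.760000]
Iteration 4:
  c_4 = (2.630000 + 2.760000)/2 = 2.695000
  f(c_4) = f(2.695000) = -0.008602
  f(a) × f(c) ≥ 0, new interval: [2.695000, 2.760000]
Iteration 5:
  c_5 = (2.695000 + 2.760000)/2 = 2.727500
  f(c_5) = f(2.727500) = 0.003385
  f(a) × f(c) < 0, new interval: [2.695000, 2.727500]
Iteration 6:
  c_6 = (2.695000 + 2.727500)/2 = 2.711250
  f(c_6) = f(2.711250) = -0.002590
  f(a) × f(c) ≥ 0, new interval: [2.711250, 2.727500]
Iteration 7:
  c_7 = (2.711250 + 2.727500)/2 = 2.719375
  f(c_7) = f(2.719375) = 0.000402
  f(a) × f(c) < 0, new interval: [2.711250, 2.719375]

After 7 iteration(s), the approximation is c_7 = 2.719375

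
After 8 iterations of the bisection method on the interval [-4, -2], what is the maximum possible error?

Bisection error bound: |error| ≤ (b-a)/2^n
|error| ≤ (-2 - (-4))/2^8 = 2/2^8
|error| ≤ 0.0078125000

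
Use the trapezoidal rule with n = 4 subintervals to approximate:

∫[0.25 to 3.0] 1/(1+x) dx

f(x) = 1/(1+x)
a = 0.25, b = 3.0, n = 4
h = (b - a)/n = 0.687500

Trapezoidal rule: (h/2)[f(x₀) + 2f(x₁) + 2f(x₂) + ... + f(xₙ)]

x_0 = 0.2500, f(x_0) = 0.800000, coefficient = 1
x_1 = 0.9375, f(x_1) = 0.516129, coefficient = 2
x_2 = 1.6250, f(x_2) = 0.380952, coefficient = 2
x_3 = 2.3125, f(x_3) = 0.301887, coefficient = 2
x_4 = 3.0000, f(x_4) = 0.250000, coefficient = 1

I ≈ (0.687500/2) × 3.447936 = 1.185228
Exact value: 1.163151
Error: 0.022077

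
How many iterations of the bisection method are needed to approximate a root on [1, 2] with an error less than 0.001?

We need (b-a)/2^n ≤ 0.001
(2 - 1)/2^n ≤ 0.001
1/2^n ≤ 0.001
2^n ≥ 1000
n ≥ log₂(1000) = 9.97
n ≥ 10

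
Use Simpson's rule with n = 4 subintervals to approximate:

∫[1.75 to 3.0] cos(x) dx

f(x) = cos(x)
a = 1.75, b = 3.0, n = 4
h = (b - a)/n = 0.312500

Simpson's rule: (h/3)[f(x₀) + 4f(x₁) + 2f(x₂) + ... + f(xₙ)]

x_0 = 1.7500, f(x_0) = -0.178246, coefficient = 1
x_1 = 2.0625, f(x_1) = -0.472128, coefficient = 4
x_2 = 2.3750, f(x_2) = -0.720278, coefficient = 2
x_3 = 2.6875, f(x_3) = -0.898659, coefficient = 4
x_4 = 3.0000, f(x_4) = -0.989992, coefficient = 1

I ≈ (0.312500/3) × -8.091947 = -0.842911
Exact value: -0.842866
Error: 0.000045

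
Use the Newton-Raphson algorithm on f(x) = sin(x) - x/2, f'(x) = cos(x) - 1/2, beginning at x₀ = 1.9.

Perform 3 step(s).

f(x) = sin(x) - x/2
f'(x) = cos(x) - 1/2
x₀ = 1.9

Newton-Raphson formula: x_{n+1} = x_n - f(x_n)/f'(x_n)

Iteration 1:
  f(1.900000) = -0.003700
  f'(1.900000) = -0.823290
  x_1 = 1.900000 - (-0.003700)/(-0.823290) = 1.895506
Iteration 2:
  f(1.895506) = -0.000010
  f'(1.895506) = -0.819034
  x_2 = 1.895506 - (-0.000010)/(-0.819034) = 1.895494
Iteration 3:
  f(1.895494) = 0.000000
  f'(1.895494) = -0.819023
  x_3 = 1.895494 - 0.000000/(-0.819023) = 1.895494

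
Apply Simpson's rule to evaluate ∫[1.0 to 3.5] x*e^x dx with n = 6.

f(x) = x*e^x
a = 1.0, b = 3.5, n = 6
h = (b - a)/n = 0.416667

Simpson's rule: (h/3)[f(x₀) + 4f(x₁) + 2f(x₂) + ... + f(xₙ)]

x_0 = 1.0000, f(x_0) = 2.718282, coefficient = 1
x_1 = 1.4167, f(x_1) = 5.841417, coefficient = 4
x_2 = 1.8333, f(x_2) = 11.466952, coefficient = 2
x_3 = 2.2500, f(x_3) = 21.347406, coefficient = 4
x_4 = 2.6667, f(x_4) = 38.378443, coefficient = 2
x_5 = 3.0833, f(x_5) = 67.312409, coefficient = 4
x_6 = 3.5000, f(x_6) = 115.904082, coefficient = 1

I ≈ (0.416667/3) × 596.318077 = 82.821955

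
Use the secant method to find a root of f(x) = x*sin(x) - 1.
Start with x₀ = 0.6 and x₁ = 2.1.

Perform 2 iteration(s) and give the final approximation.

f(x) = x*sin(x) - 1
x₀ = 0.6, x₁ = 2.1

Secant formula: x_{n+1} = x_n - f(x_n)(x_n - x_{n-1})/(f(x_n) - f(x_{n-1}))

Iteration 1:
  f(0.600000) = -0.661215
  f(2.100000) = 0.812740
  x_2 = 2.100000 - 0.812740×(2.100000 - 0.600000)/(0.812740 - (-0.661215))
       = 1.272899
Iteration 2:
  f(2.100000) = 0.812740
  f(1.272899) = 0.216835
  x_3 = 1.272899 - 0.216835×(1.272899 - 2.100000)/(0.216835 - 0.812740)
       = 0.971938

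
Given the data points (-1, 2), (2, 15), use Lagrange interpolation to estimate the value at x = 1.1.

Lagrange interpolation formula:
P(x) = Σ yᵢ × Lᵢ(x)
where Lᵢ(x) = Π_{j≠i} (x - xⱼ)/(xᵢ - xⱼ)

L_0(1.1) = (1.1 - 2)/(-1 - 2) = 0.300000
L_1(1.1) = (1.1 - (-1))/(2 - (-1)) = 0.700000

P(1.1) = 2×L_0(1.1) + 15×L_1(1.1)
P(1.1) = 11.100000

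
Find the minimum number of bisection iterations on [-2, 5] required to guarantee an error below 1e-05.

We need (b-a)/2^n ≤ 1e-05
(5 - (-2))/2^n ≤ 1e-05
7/2^n ≤ 1e-05
2^n ≥ 700000
n ≥ log₂(700000) = 19.42
n ≥ 20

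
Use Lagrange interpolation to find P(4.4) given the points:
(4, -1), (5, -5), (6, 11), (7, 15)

Lagrange interpolation formula:
P(x) = Σ yᵢ × Lᵢ(x)
where Lᵢ(x) = Π_{j≠i} (x - xⱼ)/(xᵢ - xⱼ)

L_0(4.4) = (4.4 - 5)/(4 - 5) × (4.4 - 6)/(4 - 6) × (4.4 - 7)/(4 - 7) = 0.416000
L_1(4.4) = (4.4 - 4)/(5 - 4) × (4.4 - 6)/(5 - 6) × (4.4 - 7)/(5 - 7) = 0.832000
L_2(4.4) = (4.4 - 4)/(6 - 4) × (4.4 - 5)/(6 - 5) × (4.4 - 7)/(6 - 7) = -0.312000
L_3(4.4) = (4.4 - 4)/(7 - 4) × (4.4 - 5)/(7 - 5) × (4.4 - 6)/(7 - 6) = 0.064000

P(4.4) = (-1)×L_0(4.4) + (-5)×L_1(4.4) + 11×L_2(4.4) + 15×L_3(4.4)
P(4.4) = -7.048000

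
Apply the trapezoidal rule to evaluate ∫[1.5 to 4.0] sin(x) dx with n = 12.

f(x) = sin(x)
a = 1.5, b = 4.0, n = 12
h = (b - a)/n = 0.208333

Trapezoidal rule: (h/2)[f(x₀) + 2f(x₁) + 2f(x₂) + ... + f(xₙ)]

x_0 = 1.5000, f(x_0) = 0.997495, coefficient = 1
x_1 = 1.7083, f(x_1) = 0.990557, coefficient = 2
x_2 = 1.9167, f(x_2) = 0.940781, coefficient = 2
x_3 = 2.1250, f(x_3) = 0.850320, coefficient = 2
x_4 = 2.3333, f(x_4) = 0.723086, coefficient = 2
x_5 = 2.5417, f(x_5) = 0.564581, coefficient = 2
x_6 = 2.7500, f(x_6) = 0.381661, coefficient = 2
x_7 = 2.9583, f(x_7) = 0.182235, coefficient = 2
x_8 = 3.1667, f(x_8) = -0.025071, coefficient = 2
x_9 = 3.3750, f(x_9) = -0.231294, coefficient = 2
x_10 = 3.5833, f(x_10) = -0.427514, coefficient = 2
x_11 = 3.7917, f(x_11) = -0.605245, coefficient = 2
x_12 = 4.0000, f(x_12) = -0.756802, coefficient = 1

I ≈ (0.208333/2) × 6.928886 = 0.721759
Exact value: 0.724381
Error: 0.002622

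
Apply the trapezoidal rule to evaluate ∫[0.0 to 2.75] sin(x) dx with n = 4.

f(x) = sin(x)
a = 0.0, b = 2.75, n = 4
h = (b - a)/n = 0.687500

Trapezoidal rule: (h/2)[f(x₀) + 2f(x₁) + 2f(x₂) + ... + f(xₙ)]

x_0 = 0.0000, f(x_0) = 0.000000, coefficient = 1
x_1 = 0.6875, f(x_1) = 0.634607, coefficient = 2
x_2 = 1.3750, f(x_2) = 0.980893, coefficient = 2
x_3 = 2.0625, f(x_3) = 0.881530, coefficient = 2
x_4 = 2.7500, f(x_4) = 0.381661, coefficient = 1

I ≈ (0.687500/2) × 5.375721 = 1.847904
Exact value: 1.924302
Error: 0.076398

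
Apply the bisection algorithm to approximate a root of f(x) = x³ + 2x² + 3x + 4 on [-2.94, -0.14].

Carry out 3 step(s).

f(x) = x³ + 2x² + 3x + 4
Initial interval: [-2.94, -0.14]

Iteration 1:
  c_1 = (-2.940000 + (-0.140000))/2 = -1.540000
  f(c_1) = f(-1.540000) = 0.470936
  f(a) × f(c) < 0, new interval: [-2.940000, -1.540000]
Iteration 2:
  c_2 = (-2.940000 + (-1.540000))/2 = -2.240000
  f(c_2) = f(-2.240000) = -3.924224
  f(a) × f(c) ≥ 0, new interval: [-2.240000, -1.540000]
Iteration 3:
  c_3 = (-2.240000 + (-1.540000))/2 = -1.890000
  f(c_3) = f(-1.890000) = -1.277069
  f(a) × f(c) ≥ 0, new interval: [-1.890000, -1.540000]

After 3 iteration(s), the approximation is c_3 = -1.890000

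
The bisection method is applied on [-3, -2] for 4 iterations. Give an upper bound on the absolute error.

Bisection error bound: |error| ≤ (b-a)/2^n
|error| ≤ (-2 - (-3))/2^4 = 1/2^4
|error| ≤ 0.0625000000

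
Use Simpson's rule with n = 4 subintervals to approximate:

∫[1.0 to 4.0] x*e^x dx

f(x) = x*e^x
a = 1.0, b = 4.0, n = 4
h = (b - a)/n = 0.750000

Simpson's rule: (h/3)[f(x₀) + 4f(x₁) + 2f(x₂) + ... + f(xₙ)]

x_0 = 1.0000, f(x_0) = 2.718282, coefficient = 1
x_1 = 1.7500, f(x_1) = 10.070555, coefficient = 4
x_2 = 2.5000, f(x_2) = 30.456235, coefficient = 2
x_3 = 3.2500, f(x_3) = 83.818605, coefficient = 4
x_4 = 4.0000, f(x_4) = 218.392600, coefficient = 1

I ≈ (0.750000/3) × 657.579989 = 164.394997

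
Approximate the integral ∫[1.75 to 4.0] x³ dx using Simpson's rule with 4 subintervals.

f(x) = x³
a = 1.75, b = 4.0, n = 4
h = (b - a)/n = 0.562500

Simpson's rule: (h/3)[f(x₀) + 4f(x₁) + 2f(x₂) + ... + f(xₙ)]

x_0 = 1.7500, f(x_0) = 5.359375, coefficient = 1
x_1 = 2.3125, f(x_1) = 12.366455, coefficient = 4
x_2 = 2.8750, f(x_2) = 23.763672, coefficient = 2
x_3 = 3.4375, f(x_3) = 40.618896, coefficient = 4
x_4 = 4.0000, f(x_4) = 64.000000, coefficient = 1

I ≈ (0.562500/3) × 328.828125 = 61.655273
Exact value: 61.655273
Error: 0.000000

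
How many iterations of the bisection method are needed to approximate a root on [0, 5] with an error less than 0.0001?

We need (b-a)/2^n ≤ 0.0001
(5 - 0)/2^n ≤ 0.0001
5/2^n ≤ 0.0001
2^n ≥ 50000
n ≥ log₂(50000) = 15.61
n ≥ 16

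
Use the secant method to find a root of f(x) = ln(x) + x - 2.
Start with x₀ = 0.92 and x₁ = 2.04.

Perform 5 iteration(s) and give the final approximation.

f(x) = ln(x) + x - 2
x₀ = 0.92, x₁ = 2.04

Secant formula: x_{n+1} = x_n - f(x_n)(x_n - x_{n-1})/(f(x_n) - f(x_{n-1}))

Iteration 1:
  f(0.920000) = -1.163382
  f(2.040000) = 0.752950
  x_2 = 2.040000 - 0.752950×(2.040000 - 0.920000)/(0.752950 - (-1.163382))
       = 1.599938
Iteration 2:
  f(2.040000) = 0.752950
  f(1.599938) = 0.069904
  x_3 = 1.599938 - 0.069904×(1.599938 - 2.040000)/(0.069904 - 0.752950)
       = 1.554902
Iteration 3:
  f(1.599938) = 0.069904
  f(1.554902) = -0.003685
  x_4 = 1.554902 - (-0.003685)×(1.554902 - 1.599938)/(-0.003685 - 0.069904)
       = 1.557158
Iteration 4:
  f(1.554902) = -0.003685
  f(1.557158) = 0.000020
  x_5 = 1.557158 - 0.000020×(1.557158 - 1.554902)/(0.000020 - (-0.003685))
       = 1.557146
Iteration 5:
  f(1.557158) = 0.000020
  f(1.557146) = 0.000000
  x_6 = 1.557146 - 0.000000×(1.557146 - 1.557158)/(0.000000 - 0.000020)
       = 1.557146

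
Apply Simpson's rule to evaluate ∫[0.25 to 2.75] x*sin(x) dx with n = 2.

f(x) = x*sin(x)
a = 0.25, b = 2.75, n = 2
h = (b - a)/n = 1.250000

Simpson's rule: (h/3)[f(x₀) + 4f(x₁) + 2f(x₂) + ... + f(xₙ)]

x_0 = 0.2500, f(x_0) = 0.061851, coefficient = 1
x_1 = 1.5000, f(x_1) = 1.496242, coefficient = 4
x_2 = 2.7500, f(x_2) = 1.049568, coefficient = 1

I ≈ (1.250000/3) × 7.096389 = 2.956829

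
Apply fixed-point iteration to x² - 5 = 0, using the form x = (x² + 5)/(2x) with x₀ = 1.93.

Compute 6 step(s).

Equation: x² - 5 = 0
Fixed-point form: x = (x² + 5)/(2x)
x₀ = 1.93

x_1 = g(1.930000) = 2.260337
x_2 = g(2.260337) = 2.236198
x_3 = g(2.236198) = 2.236068
x_4 = g(2.236068) = 2.236068
x_5 = g(2.236068) = 2.236068
x_6 = g(2.236068) = 2.236068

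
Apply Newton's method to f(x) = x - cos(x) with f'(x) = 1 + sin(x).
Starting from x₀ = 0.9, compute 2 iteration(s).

f(x) = x - cos(x)
f'(x) = 1 + sin(x)
x₀ = 0.9

Newton-Raphson formula: x_{n+1} = x_n - f(x_n)/f'(x_n)

Iteration 1:
  f(0.900000) = 0.278390
  f'(0.900000) = 1.783327
  x_1 = 0.900000 - 0.278390/1.783327 = 0.743893
Iteration 2:
  f(0.743893) = 0.008055
  f'(0.743893) = 1.677158
  x_2 = 0.743893 - 0.008055/1.677158 = 0.739090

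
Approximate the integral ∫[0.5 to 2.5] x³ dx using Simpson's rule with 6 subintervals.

f(x) = x³
a = 0.5, b = 2.5, n = 6
h = (b - a)/n = 0.333333

Simpson's rule: (h/3)[f(x₀) + 4f(x₁) + 2f(x₂) + ... + f(xₙ)]

x_0 = 0.5000, f(x_0) = 0.125000, coefficient = 1
x_1 = 0.8333, f(x_1) = 0.578704, coefficient = 4
x_2 = 1.1667, f(x_2) = 1.587963, coefficient = 2
x_3 = 1.5000, f(x_3) = 3.375000, coefficient = 4
x_4 = 1.8333, f(x_4) = 6.162037, coefficient = 2
x_5 = 2.1667, f(x_5) = 10.171296, coefficient = 4
x_6 = 2.5000, f(x_6) = 15.625000, coefficient = 1

I ≈ (0.333333/3) × 87.750000 = 9.750000
Exact value: 9.750000
Error: 0.000000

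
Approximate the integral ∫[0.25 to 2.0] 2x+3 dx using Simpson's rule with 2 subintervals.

f(x) = 2x+3
a = 0.25, b = 2.0, n = 2
h = (b - a)/n = 0.875000

Simpson's rule: (h/3)[f(x₀) + 4f(x₁) + 2f(x₂) + ... + f(xₙ)]

x_0 = 0.2500, f(x_0) = 3.500000, coefficient = 1
x_1 = 1.1250, f(x_1) = 5.250000, coefficient = 4
x_2 = 2.0000, f(x_2) = 7.000000, coefficient = 1

I ≈ (0.875000/3) × 31.500000 = 9.187500
Exact value: 9.187500
Error: 0.000000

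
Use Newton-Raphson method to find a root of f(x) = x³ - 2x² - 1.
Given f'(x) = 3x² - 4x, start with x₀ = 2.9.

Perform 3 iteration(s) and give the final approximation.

f(x) = x³ - 2x² - 1
f'(x) = 3x² - 4x
x₀ = 2.9

Newton-Raphson formula: x_{n+1} = x_n - f(x_n)/f'(x_n)

Iteration 1:
  f(2.900000) = 6.569000
  f'(2.900000) = 13.630000
  x_1 = 2.900000 - 6.569000/13.630000 = 2.418048
Iteration 2:
  f(2.418048) = 1.444312
  f'(2.418048) = 7.868681
  x_2 = 2.418048 - 1.444312/7.868681 = 2.234496
Iteration 3:
  f(2.234496) = 0.170835
  f'(2.234496) = 6.040938
  x_3 = 2.234496 - 0.170835/6.040938 = 2.206217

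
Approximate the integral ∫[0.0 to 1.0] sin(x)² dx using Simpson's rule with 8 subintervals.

f(x) = sin(x)²
a = 0.0, b = 1.0, n = 8
h = (b - a)/n = 0.125000

Simpson's rule: (h/3)[f(x₀) + 4f(x₁) + 2f(x₂) + ... + f(xₙ)]

x_0 = 0.0000, f(x_0) = 0.000000, coefficient = 1
x_1 = 0.1250, f(x_1) = 0.015544, coefficient = 4
x_2 = 0.2500, f(x_2) = 0.061209, coefficient = 2
x_3 = 0.3750, f(x_3) = 0.134156, coefficient = 4
x_4 = 0.5000, f(x_4) = 0.229849, coefficient = 2
x_5 = 0.6250, f(x_5) = 0.342339, coefficient = 4
x_6 = 0.7500, f(x_6) = 0.464631, coefficient = 2
x_7 = 0.8750, f(x_7) = 0.589123, coefficient = 4
x_8 = 1.0000, f(x_8) = 0.708073, coefficient = 1

I ≈ (0.125000/3) × 6.544096 = 0.272671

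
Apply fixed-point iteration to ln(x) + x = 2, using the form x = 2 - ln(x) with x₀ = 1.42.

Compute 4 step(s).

Equation: ln(x) + x = 2
Fixed-point form: x = 2 - ln(x)
x₀ = 1.42

x_1 = g(1.420000) = 1.649343
x_2 = g(1.649343) = 1.499623
x_3 = g(1.499623) = 1.594786
x_4 = g(1.594786) = 1.533260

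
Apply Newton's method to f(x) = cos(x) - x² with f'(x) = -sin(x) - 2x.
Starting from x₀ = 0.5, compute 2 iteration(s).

f(x) = cos(x) - x²
f'(x) = -sin(x) - 2x
x₀ = 0.5

Newton-Raphson formula: x_{n+1} = x_n - f(x_n)/f'(x_n)

Iteration 1:
  f(0.500000) = 0.627583
  f'(0.500000) = -1.479426
  x_1 = 0.500000 - 0.627583/(-1.479426) = 0.924207
Iteration 2:
  f(0.924207) = -0.251691
  f'(0.924207) = -2.646557
  x_2 = 0.924207 - (-0.251691)/(-2.646557) = 0.829106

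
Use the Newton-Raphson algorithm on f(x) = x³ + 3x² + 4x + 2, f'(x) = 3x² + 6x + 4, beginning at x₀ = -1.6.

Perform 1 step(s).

f(x) = x³ + 3x² + 4x + 2
f'(x) = 3x² + 6x + 4
x₀ = -1.6

Newton-Raphson formula: x_{n+1} = x_n - f(x_n)/f'(x_n)

Iteration 1:
  f(-1.600000) = -0.816000
  f'(-1.600000) = 2.080000
  x_1 = -1.600000 - (-0.816000)/2.080000 = -1.207692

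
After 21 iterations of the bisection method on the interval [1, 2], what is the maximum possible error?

Bisection error bound: |error| ≤ (b-a)/2^n
|error| ≤ (2 - 1)/2^21 = 1/2^21
|error| ≤ 0.0000004768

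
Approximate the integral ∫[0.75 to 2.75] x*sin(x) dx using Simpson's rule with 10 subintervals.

f(x) = x*sin(x)
a = 0.75, b = 2.75, n = 10
h = (b - a)/n = 0.200000

Simpson's rule: (h/3)[f(x₀) + 4f(x₁) + 2f(x₂) + ... + f(xₙ)]

x_0 = 0.7500, f(x_0) = 0.511229, coefficient = 1
x_1 = 0.9500, f(x_1) = 0.772745, coefficient = 4
x_2 = 1.1500, f(x_2) = 1.049679, coefficient = 2
x_3 = 1.3500, f(x_3) = 1.317227, coefficient = 4
x_4 = 1.5500, f(x_4) = 1.549665, coefficient = 2
x_5 = 1.7500, f(x_5) = 1.721975, coefficient = 4
x_6 = 1.9500, f(x_6) = 1.811471, coefficient = 2
x_7 = 2.1500, f(x_7) = 1.799332, coefficient = 4
x_8 = 2.3500, f(x_8) = 1.671962, coefficient = 2
x_9 = 2.5500, f(x_9) = 1.422093, coefficient = 4
x_10 = 2.7500, f(x_10) = 1.049568, coefficient = 1

I ≈ (0.200000/3) × 41.859841 = 2.790656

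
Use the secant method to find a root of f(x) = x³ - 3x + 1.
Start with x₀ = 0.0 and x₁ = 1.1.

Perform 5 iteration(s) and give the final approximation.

f(x) = x³ - 3x + 1
x₀ = 0.0, x₁ = 1.1

Secant formula: x_{n+1} = x_n - f(x_n)(x_n - x_{n-1})/(f(x_n) - f(x_{n-1}))

Iteration 1:
  f(0.000000) = 1.000000
  f(1.100000) = -0.969000
  x_2 = 1.100000 - (-0.969000)×(1.100000 - 0.000000)/(-0.969000 - 1.000000)
       = 0.558659
Iteration 2:
  f(1.100000) = -0.969000
  f(0.558659) = -0.501620
  x_3 = 0.558659 - (-0.501620)×(0.558659 - 1.100000)/(-0.501620 - (-0.969000))
       = -0.022340
Iteration 3:
  f(0.558659) = -0.501620
  f(-0.022340) = 1.067009
  x_4 = -0.022340 - 1.067009×(-0.022340 - 0.558659)/(1.067009 - (-0.501620))
       = 0.372866
Iteration 4:
  f(-0.022340) = 1.067009
  f(0.372866) = -0.066758
  x_5 = 0.372866 - (-0.066758)×(0.372866 - (-0.022340))/(-0.066758 - 1.067009)
       = 0.349595
Iteration 5:
  f(0.372866) = -0.066758
  f(0.349595) = -0.006060
  x_6 = 0.349595 - (-0.006060)×(0.349595 - 0.372866)/(-0.006060 - (-0.066758))
       = 0.347272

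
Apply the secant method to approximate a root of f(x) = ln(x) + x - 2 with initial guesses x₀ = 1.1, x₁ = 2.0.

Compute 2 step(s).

f(x) = ln(x) + x - 2
x₀ = 1.1, x₁ = 2.0

Secant formula: x_{n+1} = x_n - f(x_n)(x_n - x_{n-1})/(f(x_n) - f(x_{n-1}))

Iteration 1:
  f(1.100000) = -0.804690
  f(2.000000) = 0.693147
  x_2 = 2.000000 - 0.693147×(2.000000 - 1.100000)/(0.693147 - (-0.804690))
       = 1.583511
Iteration 2:
  f(2.000000) = 0.693147
  f(1.583511) = 0.043156
  x_3 = 1.583511 - 0.043156×(1.583511 - 2.000000)/(0.043156 - 0.693147)
       = 1.555859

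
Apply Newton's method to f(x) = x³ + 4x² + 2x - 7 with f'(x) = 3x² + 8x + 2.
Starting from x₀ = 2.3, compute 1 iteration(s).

f(x) = x³ + 4x² + 2x - 7
f'(x) = 3x² + 8x + 2
x₀ = 2.3

Newton-Raphson formula: x_{n+1} = x_n - f(x_n)/f'(x_n)

Iteration 1:
  f(2.300000) = 30.927000
  f'(2.300000) = 36.270000
  x_1 = 2.300000 - 30.927000/36.270000 = 1.447312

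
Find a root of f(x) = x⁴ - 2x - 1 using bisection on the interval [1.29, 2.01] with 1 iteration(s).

f(x) = x⁴ - 2x - 1
Initial interval: [1.29, 2.01]

Iteration 1:
  c_1 = (1.290000 + 2.010000)/2 = 1.650000
  f(c_1) = f(1.650000) = 3.112006
  f(a) × f(c) < 0, new interval: [1.290000, 1.650000]

After 1 iteration(s), the approximation is c_1 = 1.650000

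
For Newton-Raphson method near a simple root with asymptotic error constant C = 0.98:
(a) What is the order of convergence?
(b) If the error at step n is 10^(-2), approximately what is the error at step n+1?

(a) Newton-Raphson has quadratic (order 2) convergence near simple roots.
    This means |e_{n+1}| ≈ C|e_n|².

(b) With |e_n| = 10^(-2) and C = 0.98:
    |e_{n+1}| ≈ 0.98 × (10^(-2))² = 0.98 × 10^(-4)

(a) 2 (quadratic); (b) |e_{n+1}| ≈ 9.800e-05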